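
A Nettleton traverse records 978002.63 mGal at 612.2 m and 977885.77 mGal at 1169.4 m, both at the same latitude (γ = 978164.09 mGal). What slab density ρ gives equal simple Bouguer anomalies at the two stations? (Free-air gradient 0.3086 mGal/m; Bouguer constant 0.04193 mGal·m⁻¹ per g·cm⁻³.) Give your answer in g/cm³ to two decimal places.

2.36

Δg_obs = 977885.77 − 978002.63 = -116.86 mGal over Δh = 1169.4 − 612.2 = 557.2 m
Equal Bouguer anomalies ⇒ Δg_obs + (0.3086 − 0.04193ρ)·Δh = 0
0.3086 − 0.04193ρ = −Δg_obs/Δh = 0.20973
ρ = (0.3086 − 0.20973) / 0.04193 = 2.36 g/cm³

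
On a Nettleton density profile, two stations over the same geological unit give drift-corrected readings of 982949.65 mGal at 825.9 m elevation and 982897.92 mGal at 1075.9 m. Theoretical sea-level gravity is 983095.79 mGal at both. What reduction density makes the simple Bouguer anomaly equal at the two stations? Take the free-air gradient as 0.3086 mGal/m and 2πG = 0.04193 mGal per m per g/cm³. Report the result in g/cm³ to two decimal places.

2.42

Δg_obs = 982897.92 − 982949.65 = -51.73 mGal over Δh = 1075.9 − 825.9 = 250.0 m
Equal Bouguer anomalies ⇒ Δg_obs + (0.3086 − 0.04193ρ)·Δh = 0
0.3086 − 0.04193ρ = −Δg_obs/Δh = 0.20692
ρ = (0.3086 − 0.20692) / 0.04193 = 2.42 g/cm³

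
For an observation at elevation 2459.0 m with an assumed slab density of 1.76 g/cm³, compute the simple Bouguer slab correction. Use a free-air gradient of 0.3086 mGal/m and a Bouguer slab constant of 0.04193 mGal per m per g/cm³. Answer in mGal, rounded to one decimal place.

181.5

Bouguer slab correction = 0.04193 × 1.76 × 2459.0 = 181.5 mGal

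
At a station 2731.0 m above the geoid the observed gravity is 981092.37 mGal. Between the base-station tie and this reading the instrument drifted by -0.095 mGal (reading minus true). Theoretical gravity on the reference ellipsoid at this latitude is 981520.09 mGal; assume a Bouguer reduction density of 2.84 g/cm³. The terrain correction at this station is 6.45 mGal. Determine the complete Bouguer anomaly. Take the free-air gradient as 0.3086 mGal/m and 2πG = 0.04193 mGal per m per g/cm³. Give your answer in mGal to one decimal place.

96.4

Drift-corrected reading = 981092.37 − (-0.095) = 981092.465 mGal
Free-air correction = 0.3086 × 2731.0 = 842.79 mGal
Free-air anomaly = 981092.465 − 981520.09 + (842.79) = 415.165 mGal
Bouguer slab correction = 0.04193 × 2.84 × 2731.0 = 325.21 mGal
Simple Bouguer anomaly = 415.165 − (325.21) = 89.955 mGal
Complete Bouguer anomaly = 89.955 + 6.45 = 96.405 mGal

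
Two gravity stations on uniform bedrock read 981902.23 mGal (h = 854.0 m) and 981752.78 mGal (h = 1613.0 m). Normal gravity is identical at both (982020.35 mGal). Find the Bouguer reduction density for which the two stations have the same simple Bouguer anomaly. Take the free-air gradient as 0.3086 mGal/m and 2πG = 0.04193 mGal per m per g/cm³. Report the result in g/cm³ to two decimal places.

Δg_obs = 981752.78 − 981902.23 = -149.45 mGal over Δh = 1613.0 − 854.0 = 759.0 m
Equal Bouguer anomalies ⇒ Δg_obs + (0.3086 − 0.04193ρ)·Δh = 0
0.3086 − 0.04193ρ = −Δg_obs/Δh = 0.19690
ρ = (0.3086 − 0.19690) / 0.04193 = 2.66 g/cm³

2.66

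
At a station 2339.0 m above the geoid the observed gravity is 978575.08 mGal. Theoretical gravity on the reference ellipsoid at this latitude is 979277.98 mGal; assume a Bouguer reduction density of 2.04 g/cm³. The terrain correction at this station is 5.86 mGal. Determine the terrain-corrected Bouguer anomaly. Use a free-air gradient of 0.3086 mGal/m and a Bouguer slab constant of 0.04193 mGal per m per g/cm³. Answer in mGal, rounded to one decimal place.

Free-air correction = 0.3086 × 2339.0 = 721.82 mGal
Free-air anomaly = 978575.08 − 979277.98 + (721.82) = 18.92 mGal
Bouguer slab correction = 0.04193 × 2.04 × 2339.0 = 200.07 mGal
Simple Bouguer anomaly = 18.92 − (200.07) = -181.15 mGal
Complete Bouguer anomaly = -181.15 + 5.86 = -175.29 mGal

-175.3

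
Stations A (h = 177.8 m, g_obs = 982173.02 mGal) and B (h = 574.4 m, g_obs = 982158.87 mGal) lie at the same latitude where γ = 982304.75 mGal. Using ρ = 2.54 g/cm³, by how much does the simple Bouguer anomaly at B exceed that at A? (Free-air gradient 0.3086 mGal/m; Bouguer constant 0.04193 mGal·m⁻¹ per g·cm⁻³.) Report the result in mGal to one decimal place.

66.0

Δg_SB(A) = 982173.02 − 982304.75 + 0.3086×177.8 − 0.04193×2.54×177.8 = -95.80 mGal
Δg_SB(B) = 982158.87 − 982304.75 + 0.3086×574.4 − 0.04193×2.54×574.4 = -29.80 mGal
Difference = -29.80 − (-95.80) = 66.00 mGal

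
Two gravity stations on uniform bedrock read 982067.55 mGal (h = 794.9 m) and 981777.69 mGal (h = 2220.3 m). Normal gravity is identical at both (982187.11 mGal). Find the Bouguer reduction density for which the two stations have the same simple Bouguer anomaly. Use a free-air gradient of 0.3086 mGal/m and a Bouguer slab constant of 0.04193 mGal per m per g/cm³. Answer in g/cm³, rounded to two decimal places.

Δg_obs = 981777.69 − 982067.55 = -289.86 mGal over Δh = 2220.3 − 794.9 = 1425.4 m
Equal Bouguer anomalies ⇒ Δg_obs + (0.3086 − 0.04193ρ)·Δh = 0
0.3086 − 0.04193ρ = −Δg_obs/Δh = 0.20335
ρ = (0.3086 − 0.20335) / 0.04193 = 2.51 g/cm³

2.51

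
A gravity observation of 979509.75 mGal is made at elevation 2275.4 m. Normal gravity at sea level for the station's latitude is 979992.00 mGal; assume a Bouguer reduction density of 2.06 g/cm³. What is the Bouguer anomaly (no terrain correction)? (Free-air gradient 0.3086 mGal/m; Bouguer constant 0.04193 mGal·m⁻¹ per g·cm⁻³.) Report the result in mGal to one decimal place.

Free-air correction = 0.3086 × 2275.4 = 702.19 mGal
Free-air anomaly = 979509.75 − 979992.00 + (702.19) = 219.94 mGal
Bouguer slab correction = 0.04193 × 2.06 × 2275.4 = 196.54 mGal
Simple Bouguer anomaly = 219.94 − (196.54) = 23.40 mGal

23.4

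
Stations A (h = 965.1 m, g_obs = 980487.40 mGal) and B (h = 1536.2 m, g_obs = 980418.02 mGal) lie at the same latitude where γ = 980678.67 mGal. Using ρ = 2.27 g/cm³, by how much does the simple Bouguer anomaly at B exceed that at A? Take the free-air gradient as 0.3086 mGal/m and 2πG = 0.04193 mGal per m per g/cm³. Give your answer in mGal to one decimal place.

52.5

Δg_SB(A) = 980487.40 − 980678.67 + 0.3086×965.1 − 0.04193×2.27×965.1 = 14.70 mGal
Δg_SB(B) = 980418.02 − 980678.67 + 0.3086×1536.2 − 0.04193×2.27×1536.2 = 67.20 mGal
Difference = 67.20 − (14.70) = 52.50 mGal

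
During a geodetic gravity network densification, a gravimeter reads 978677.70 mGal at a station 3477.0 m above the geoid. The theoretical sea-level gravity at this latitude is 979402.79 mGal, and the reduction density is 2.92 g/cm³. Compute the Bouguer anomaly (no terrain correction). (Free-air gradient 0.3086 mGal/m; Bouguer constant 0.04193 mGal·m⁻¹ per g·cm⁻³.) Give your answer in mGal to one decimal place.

-77.8

Free-air correction = 0.3086 × 3477.0 = 1073.00 mGal
Free-air anomaly = 978677.70 − 979402.79 + (1073.00) = 347.91 mGal
Bouguer slab correction = 0.04193 × 2.92 × 3477.0 = 425.71 mGal
Simple Bouguer anomaly = 347.91 − (425.71) = -77.80 mGal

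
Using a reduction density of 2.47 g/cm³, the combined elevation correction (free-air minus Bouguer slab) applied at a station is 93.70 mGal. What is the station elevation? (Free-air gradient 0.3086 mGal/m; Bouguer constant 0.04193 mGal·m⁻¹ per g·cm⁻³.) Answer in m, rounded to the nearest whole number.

457

Combined gradient = 0.3086 − 0.04193 × 2.47 = 0.2050329 mGal/m
h = 93.70 / 0.2050329 = 457.00 m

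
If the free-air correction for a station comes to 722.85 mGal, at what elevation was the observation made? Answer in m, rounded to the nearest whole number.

2342

h = 722.85 / 0.3086 = 2342.35 m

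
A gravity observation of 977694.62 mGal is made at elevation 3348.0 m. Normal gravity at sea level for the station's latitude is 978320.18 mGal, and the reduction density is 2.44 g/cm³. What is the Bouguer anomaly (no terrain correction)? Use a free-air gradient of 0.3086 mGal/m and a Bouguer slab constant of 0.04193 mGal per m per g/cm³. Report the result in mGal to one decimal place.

65.1

Free-air correction = 0.3086 × 3348.0 = 1033.19 mGal
Free-air anomaly = 977694.62 − 978320.18 + (1033.19) = 407.63 mGal
Bouguer slab correction = 0.04193 × 2.44 × 3348.0 = 342.53 mGal
Simple Bouguer anomaly = 407.63 − (342.53) = 65.10 mGal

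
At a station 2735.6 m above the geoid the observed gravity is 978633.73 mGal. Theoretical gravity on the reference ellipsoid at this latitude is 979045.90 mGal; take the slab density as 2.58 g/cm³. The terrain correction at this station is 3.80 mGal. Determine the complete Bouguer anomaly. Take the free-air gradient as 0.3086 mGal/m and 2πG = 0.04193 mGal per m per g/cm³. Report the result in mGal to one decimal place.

Free-air correction = 0.3086 × 2735.6 = 844.21 mGal
Free-air anomaly = 978633.73 − 979045.90 + (844.21) = 432.04 mGal
Bouguer slab correction = 0.04193 × 2.58 × 2735.6 = 295.94 mGal
Simple Bouguer anomaly = 432.04 − (295.94) = 136.10 mGal
Complete Bouguer anomaly = 136.10 + 3.80 = 139.90 mGal

139.9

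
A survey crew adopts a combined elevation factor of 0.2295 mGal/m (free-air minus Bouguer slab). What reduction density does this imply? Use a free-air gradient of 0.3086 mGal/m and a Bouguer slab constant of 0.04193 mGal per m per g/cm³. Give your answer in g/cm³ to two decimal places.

1.89

0.2295 = 0.3086 − 0.04193 × ρ
ρ = (0.3086 − 0.2295) / 0.04193 = 1.89 g/cm³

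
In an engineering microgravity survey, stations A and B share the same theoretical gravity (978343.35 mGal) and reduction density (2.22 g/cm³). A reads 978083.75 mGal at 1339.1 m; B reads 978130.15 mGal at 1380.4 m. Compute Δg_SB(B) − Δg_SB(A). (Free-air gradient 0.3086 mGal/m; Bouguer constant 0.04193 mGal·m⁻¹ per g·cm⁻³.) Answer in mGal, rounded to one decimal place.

Δg_SB(A) = 978083.75 − 978343.35 + 0.3086×1339.1 − 0.04193×2.22×1339.1 = 29.00 mGal
Δg_SB(B) = 978130.15 − 978343.35 + 0.3086×1380.4 − 0.04193×2.22×1380.4 = 84.30 mGal
Difference = 84.30 − (29.00) = 55.30 mGal

55.3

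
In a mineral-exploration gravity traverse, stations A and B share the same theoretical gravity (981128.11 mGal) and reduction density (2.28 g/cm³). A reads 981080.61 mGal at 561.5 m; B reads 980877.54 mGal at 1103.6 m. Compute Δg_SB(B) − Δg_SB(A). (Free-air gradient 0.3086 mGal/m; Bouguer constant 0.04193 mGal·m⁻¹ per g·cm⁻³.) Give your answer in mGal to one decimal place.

Δg_SB(A) = 981080.61 − 981128.11 + 0.3086×561.5 − 0.04193×2.28×561.5 = 72.10 mGal
Δg_SB(B) = 980877.54 − 981128.11 + 0.3086×1103.6 − 0.04193×2.28×1103.6 = -15.50 mGal
Difference = -15.50 − (72.10) = -87.60 mGal

-87.6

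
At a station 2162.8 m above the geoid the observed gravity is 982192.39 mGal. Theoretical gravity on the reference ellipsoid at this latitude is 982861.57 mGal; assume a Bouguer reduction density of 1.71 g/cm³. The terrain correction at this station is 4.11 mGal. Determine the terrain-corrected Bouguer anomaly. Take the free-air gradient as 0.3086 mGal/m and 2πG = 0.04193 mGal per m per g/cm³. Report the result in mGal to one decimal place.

Free-air correction = 0.3086 × 2162.8 = 667.44 mGal
Free-air anomaly = 982192.39 − 982861.57 + (667.44) = -1.74 mGal
Bouguer slab correction = 0.04193 × 1.71 × 2162.8 = 155.07 mGal
Simple Bouguer anomaly = -1.74 − (155.07) = -156.81 mGal
Complete Bouguer anomaly = -156.81 + 4.11 = -152.70 mGal

-152.7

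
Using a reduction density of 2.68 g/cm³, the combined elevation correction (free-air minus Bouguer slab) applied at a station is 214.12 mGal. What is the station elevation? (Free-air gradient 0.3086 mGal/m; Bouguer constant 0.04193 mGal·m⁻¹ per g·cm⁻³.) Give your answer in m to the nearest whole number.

1091

Combined gradient = 0.3086 − 0.04193 × 2.68 = 0.1962276 mGal/m
h = 214.12 / 0.1962276 = 1091.18 m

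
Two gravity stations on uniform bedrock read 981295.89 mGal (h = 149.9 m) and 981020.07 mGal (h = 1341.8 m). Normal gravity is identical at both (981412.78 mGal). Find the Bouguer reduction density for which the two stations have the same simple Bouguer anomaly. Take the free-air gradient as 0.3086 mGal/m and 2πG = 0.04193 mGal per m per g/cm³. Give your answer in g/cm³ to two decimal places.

1.84

Δg_obs = 981020.07 − 981295.89 = -275.82 mGal over Δh = 1341.8 − 149.9 = 1191.9 m
Equal Bouguer anomalies ⇒ Δg_obs + (0.3086 − 0.04193ρ)·Δh = 0
0.3086 − 0.04193ρ = −Δg_obs/Δh = 0.23141
ρ = (0.3086 − 0.23141) / 0.04193 = 1.84 g/cm³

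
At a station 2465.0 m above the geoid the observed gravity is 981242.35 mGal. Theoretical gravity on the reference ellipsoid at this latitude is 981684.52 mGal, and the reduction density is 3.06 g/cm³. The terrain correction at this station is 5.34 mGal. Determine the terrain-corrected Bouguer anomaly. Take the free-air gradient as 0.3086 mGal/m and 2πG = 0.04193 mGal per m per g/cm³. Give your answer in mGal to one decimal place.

Free-air correction = 0.3086 × 2465.0 = 760.70 mGal
Free-air anomaly = 981242.35 − 981684.52 + (760.70) = 318.53 mGal
Bouguer slab correction = 0.04193 × 3.06 × 2465.0 = 316.27 mGal
Simple Bouguer anomaly = 318.53 − (316.27) = 2.26 mGal
Complete Bouguer anomaly = 2.26 + 5.34 = 7.60 mGal

7.6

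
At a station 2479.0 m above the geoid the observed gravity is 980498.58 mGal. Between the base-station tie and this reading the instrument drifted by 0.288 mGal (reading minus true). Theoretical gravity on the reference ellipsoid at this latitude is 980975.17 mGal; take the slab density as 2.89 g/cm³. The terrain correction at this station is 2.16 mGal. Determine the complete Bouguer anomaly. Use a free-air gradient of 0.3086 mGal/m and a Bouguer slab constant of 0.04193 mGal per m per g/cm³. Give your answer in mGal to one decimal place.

-10.1

Drift-corrected reading = 980498.58 − (0.288) = 980498.292 mGal
Free-air correction = 0.3086 × 2479.0 = 765.02 mGal
Free-air anomaly = 980498.292 − 980975.17 + (765.02) = 288.142 mGal
Bouguer slab correction = 0.04193 × 2.89 × 2479.0 = 300.40 mGal
Simple Bouguer anomaly = 288.142 − (300.40) = -12.258 mGal
Complete Bouguer anomaly = -12.258 + 2.16 = -10.098 mGal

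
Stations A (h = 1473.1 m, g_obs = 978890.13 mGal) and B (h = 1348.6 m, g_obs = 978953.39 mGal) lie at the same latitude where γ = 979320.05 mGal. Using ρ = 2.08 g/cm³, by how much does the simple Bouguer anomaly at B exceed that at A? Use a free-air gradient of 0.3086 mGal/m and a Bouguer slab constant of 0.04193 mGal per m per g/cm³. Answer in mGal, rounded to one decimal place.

35.7

Δg_SB(A) = 978890.13 − 979320.05 + 0.3086×1473.1 − 0.04193×2.08×1473.1 = -103.80 mGal
Δg_SB(B) = 978953.39 − 979320.05 + 0.3086×1348.6 − 0.04193×2.08×1348.6 = -68.10 mGal
Difference = -68.10 − (-103.80) = 35.70 mGal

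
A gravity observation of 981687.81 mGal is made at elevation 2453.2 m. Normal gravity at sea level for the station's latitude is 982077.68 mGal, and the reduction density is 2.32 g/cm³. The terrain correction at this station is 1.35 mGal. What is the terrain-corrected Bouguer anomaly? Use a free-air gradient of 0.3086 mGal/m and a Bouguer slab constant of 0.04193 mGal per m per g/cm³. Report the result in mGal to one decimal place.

129.9

Free-air correction = 0.3086 × 2453.2 = 757.06 mGal
Free-air anomaly = 981687.81 − 982077.68 + (757.06) = 367.19 mGal
Bouguer slab correction = 0.04193 × 2.32 × 2453.2 = 238.64 mGal
Simple Bouguer anomaly = 367.19 − (238.64) = 128.55 mGal
Complete Bouguer anomaly = 128.55 + 1.35 = 129.90 mGal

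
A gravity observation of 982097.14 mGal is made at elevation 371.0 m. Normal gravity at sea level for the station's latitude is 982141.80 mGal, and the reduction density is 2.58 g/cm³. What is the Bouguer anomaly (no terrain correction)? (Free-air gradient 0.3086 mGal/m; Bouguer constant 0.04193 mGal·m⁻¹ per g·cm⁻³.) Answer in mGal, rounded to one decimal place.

Free-air correction = 0.3086 × 371.0 = 114.49 mGal
Free-air anomaly = 982097.14 − 982141.80 + (114.49) = 69.83 mGal
Bouguer slab correction = 0.04193 × 2.58 × 371.0 = 40.13 mGal
Simple Bouguer anomaly = 69.83 − (40.13) = 29.70 mGal

29.7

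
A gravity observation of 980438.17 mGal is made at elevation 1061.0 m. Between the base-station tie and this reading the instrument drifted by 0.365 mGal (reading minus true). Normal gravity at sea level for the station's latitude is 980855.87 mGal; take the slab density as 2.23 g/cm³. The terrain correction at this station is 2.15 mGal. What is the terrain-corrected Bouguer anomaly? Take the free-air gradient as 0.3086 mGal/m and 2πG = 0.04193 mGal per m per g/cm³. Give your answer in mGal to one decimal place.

-187.7

Drift-corrected reading = 980438.17 − (0.365) = 980437.805 mGal
Free-air correction = 0.3086 × 1061.0 = 327.42 mGal
Free-air anomaly = 980437.805 − 980855.87 + (327.42) = -90.645 mGal
Bouguer slab correction = 0.04193 × 2.23 × 1061.0 = 99.21 mGal
Simple Bouguer anomaly = -90.645 − (99.21) = -189.855 mGal
Complete Bouguer anomaly = -189.855 + 2.15 = -187.705 mGal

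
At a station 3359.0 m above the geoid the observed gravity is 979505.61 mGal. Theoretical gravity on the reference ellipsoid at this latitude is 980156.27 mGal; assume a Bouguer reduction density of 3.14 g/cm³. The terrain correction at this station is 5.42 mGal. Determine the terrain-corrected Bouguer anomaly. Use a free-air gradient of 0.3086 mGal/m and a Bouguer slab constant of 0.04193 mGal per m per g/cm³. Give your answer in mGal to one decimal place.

-50.9

Free-air correction = 0.3086 × 3359.0 = 1036.59 mGal
Free-air anomaly = 979505.61 − 980156.27 + (1036.59) = 385.93 mGal
Bouguer slab correction = 0.04193 × 3.14 × 3359.0 = 442.25 mGal
Simple Bouguer anomaly = 385.93 − (442.25) = -56.32 mGal
Complete Bouguer anomaly = -56.32 + 5.42 = -50.90 mGal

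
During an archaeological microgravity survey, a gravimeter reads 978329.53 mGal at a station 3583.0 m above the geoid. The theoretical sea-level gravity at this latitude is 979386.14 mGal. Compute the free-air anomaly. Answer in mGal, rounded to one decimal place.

Free-air correction = 0.3086 × 3583.0 = 1105.71 mGal
Free-air anomaly = 978329.53 − 979386.14 + (1105.71) = 49.10 mGal

49.1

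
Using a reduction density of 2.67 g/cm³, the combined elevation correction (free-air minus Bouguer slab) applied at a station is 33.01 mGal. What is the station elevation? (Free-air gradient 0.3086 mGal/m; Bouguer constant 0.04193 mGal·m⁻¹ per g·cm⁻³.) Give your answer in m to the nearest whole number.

Combined gradient = 0.3086 − 0.04193 × 2.67 = 0.1966469 mGal/m
h = 33.01 / 0.1966469 = 167.86 m

168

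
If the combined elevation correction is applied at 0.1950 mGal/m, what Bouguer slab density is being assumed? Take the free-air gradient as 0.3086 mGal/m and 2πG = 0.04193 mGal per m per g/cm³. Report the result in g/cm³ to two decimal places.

2.71

0.1950 = 0.3086 − 0.04193 × ρ
ρ = (0.3086 − 0.1950) / 0.04193 = 2.71 g/cm³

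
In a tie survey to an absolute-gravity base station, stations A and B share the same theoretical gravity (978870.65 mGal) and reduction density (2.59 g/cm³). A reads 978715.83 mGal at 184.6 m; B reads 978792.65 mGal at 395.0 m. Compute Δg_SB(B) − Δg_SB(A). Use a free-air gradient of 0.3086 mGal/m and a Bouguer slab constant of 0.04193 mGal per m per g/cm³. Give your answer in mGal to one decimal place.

Δg_SB(A) = 978715.83 − 978870.65 + 0.3086×184.6 − 0.04193×2.59×184.6 = -117.90 mGal
Δg_SB(B) = 978792.65 − 978870.65 + 0.3086×395.0 − 0.04193×2.59×395.0 = 1.00 mGal
Difference = 1.00 − (-117.90) = 118.90 mGal

118.9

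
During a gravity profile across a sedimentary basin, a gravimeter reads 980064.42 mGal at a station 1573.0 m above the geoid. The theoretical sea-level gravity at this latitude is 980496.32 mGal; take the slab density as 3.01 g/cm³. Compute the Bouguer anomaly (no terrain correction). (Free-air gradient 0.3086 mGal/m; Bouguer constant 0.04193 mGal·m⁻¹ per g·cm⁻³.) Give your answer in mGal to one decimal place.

Free-air correction = 0.3086 × 1573.0 = 485.43 mGal
Free-air anomaly = 980064.42 − 980496.32 + (485.43) = 53.53 mGal
Bouguer slab correction = 0.04193 × 3.01 × 1573.0 = 198.53 mGal
Simple Bouguer anomaly = 53.53 − (198.53) = -145.00 mGal

-145.0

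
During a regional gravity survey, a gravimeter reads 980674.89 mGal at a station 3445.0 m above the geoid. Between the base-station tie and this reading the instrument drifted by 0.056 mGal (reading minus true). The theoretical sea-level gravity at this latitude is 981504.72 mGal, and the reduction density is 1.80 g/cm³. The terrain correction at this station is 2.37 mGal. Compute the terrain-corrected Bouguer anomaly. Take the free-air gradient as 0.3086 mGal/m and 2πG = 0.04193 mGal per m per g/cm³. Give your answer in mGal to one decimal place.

Drift-corrected reading = 980674.89 − (0.056) = 980674.834 mGal
Free-air correction = 0.3086 × 3445.0 = 1063.13 mGal
Free-air anomaly = 980674.834 − 981504.72 + (1063.13) = 233.244 mGal
Bouguer slab correction = 0.04193 × 1.80 × 3445.0 = 260.01 mGal
Simple Bouguer anomaly = 233.244 − (260.01) = -26.766 mGal
Complete Bouguer anomaly = -26.766 + 2.37 = -24.396 mGal

-24.4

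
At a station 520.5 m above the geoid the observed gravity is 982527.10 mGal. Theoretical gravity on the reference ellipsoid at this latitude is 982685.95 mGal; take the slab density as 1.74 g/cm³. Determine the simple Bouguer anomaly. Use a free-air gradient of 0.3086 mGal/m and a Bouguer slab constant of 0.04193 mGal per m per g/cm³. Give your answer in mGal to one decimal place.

-36.2

Free-air correction = 0.3086 × 520.5 = 160.63 mGal
Free-air anomaly = 982527.10 − 982685.95 + (160.63) = 1.78 mGal
Bouguer slab correction = 0.04193 × 1.74 × 520.5 = 37.97 mGal
Simple Bouguer anomaly = 1.78 − (37.97) = -36.19 mGal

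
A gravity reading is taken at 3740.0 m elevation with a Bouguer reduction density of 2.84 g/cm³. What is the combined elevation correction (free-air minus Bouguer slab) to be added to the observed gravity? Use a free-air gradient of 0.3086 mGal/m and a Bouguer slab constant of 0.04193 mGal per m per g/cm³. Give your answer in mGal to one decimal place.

708.8

Combined gradient = 0.3086 − 0.04193 × 2.84 = 0.1895188 mGal/m
Combined elevation correction = 0.1895188 × 3740.0 = 708.8 mGal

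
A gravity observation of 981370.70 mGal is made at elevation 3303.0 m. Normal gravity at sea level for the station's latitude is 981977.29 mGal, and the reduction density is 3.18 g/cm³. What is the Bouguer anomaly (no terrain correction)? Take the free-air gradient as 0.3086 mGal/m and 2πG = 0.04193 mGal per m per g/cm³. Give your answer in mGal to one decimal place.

Free-air correction = 0.3086 × 3303.0 = 1019.31 mGal
Free-air anomaly = 981370.70 − 981977.29 + (1019.31) = 412.72 mGal
Bouguer slab correction = 0.04193 × 3.18 × 3303.0 = 440.41 mGal
Simple Bouguer anomaly = 412.72 − (440.41) = -27.69 mGal

-27.7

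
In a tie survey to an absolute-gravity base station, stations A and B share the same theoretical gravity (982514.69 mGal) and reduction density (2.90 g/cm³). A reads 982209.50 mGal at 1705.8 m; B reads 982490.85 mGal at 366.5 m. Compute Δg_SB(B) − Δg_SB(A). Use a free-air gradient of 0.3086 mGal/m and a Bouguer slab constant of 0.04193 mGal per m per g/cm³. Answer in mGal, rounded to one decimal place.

Δg_SB(A) = 982209.50 − 982514.69 + 0.3086×1705.8 − 0.04193×2.90×1705.8 = 13.80 mGal
Δg_SB(B) = 982490.85 − 982514.69 + 0.3086×366.5 − 0.04193×2.90×366.5 = 44.70 mGal
Difference = 44.70 − (13.80) = 30.90 mGal

30.9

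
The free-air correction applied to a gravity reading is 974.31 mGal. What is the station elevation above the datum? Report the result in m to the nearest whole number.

3157

h = 974.31 / 0.3086 = 3157.19 m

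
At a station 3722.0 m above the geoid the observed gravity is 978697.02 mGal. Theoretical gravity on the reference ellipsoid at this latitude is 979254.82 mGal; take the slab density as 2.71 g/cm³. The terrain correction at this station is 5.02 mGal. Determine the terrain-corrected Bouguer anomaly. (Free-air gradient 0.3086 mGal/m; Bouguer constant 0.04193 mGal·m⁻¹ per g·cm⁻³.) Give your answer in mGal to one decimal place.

172.9

Free-air correction = 0.3086 × 3722.0 = 1148.61 mGal
Free-air anomaly = 978697.02 − 979254.82 + (1148.61) = 590.81 mGal
Bouguer slab correction = 0.04193 × 2.71 × 3722.0 = 422.93 mGal
Simple Bouguer anomaly = 590.81 − (422.93) = 167.88 mGal
Complete Bouguer anomaly = 167.88 + 5.02 = 172.90 mGal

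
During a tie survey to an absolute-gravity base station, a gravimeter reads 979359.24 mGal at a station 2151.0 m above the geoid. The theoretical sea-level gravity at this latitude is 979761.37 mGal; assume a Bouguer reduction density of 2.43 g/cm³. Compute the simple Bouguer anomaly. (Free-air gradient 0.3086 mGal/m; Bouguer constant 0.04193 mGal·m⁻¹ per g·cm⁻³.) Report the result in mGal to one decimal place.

Free-air correction = 0.3086 × 2151.0 = 663.80 mGal
Free-air anomaly = 979359.24 − 979761.37 + (663.80) = 261.67 mGal
Bouguer slab correction = 0.04193 × 2.43 × 2151.0 = 219.17 mGal
Simple Bouguer anomaly = 261.67 − (219.17) = 42.50 mGal

42.5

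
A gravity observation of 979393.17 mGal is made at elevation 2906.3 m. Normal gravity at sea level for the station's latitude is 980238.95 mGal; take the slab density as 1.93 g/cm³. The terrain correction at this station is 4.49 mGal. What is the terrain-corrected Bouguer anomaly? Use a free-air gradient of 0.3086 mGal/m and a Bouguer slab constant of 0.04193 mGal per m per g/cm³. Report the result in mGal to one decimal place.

-179.6

Free-air correction = 0.3086 × 2906.3 = 896.88 mGal
Free-air anomaly = 979393.17 − 980238.95 + (896.88) = 51.10 mGal
Bouguer slab correction = 0.04193 × 1.93 × 2906.3 = 235.19 mGal
Simple Bouguer anomaly = 51.10 − (235.19) = -184.09 mGal
Complete Bouguer anomaly = -184.09 + 4.49 = -179.60 mGal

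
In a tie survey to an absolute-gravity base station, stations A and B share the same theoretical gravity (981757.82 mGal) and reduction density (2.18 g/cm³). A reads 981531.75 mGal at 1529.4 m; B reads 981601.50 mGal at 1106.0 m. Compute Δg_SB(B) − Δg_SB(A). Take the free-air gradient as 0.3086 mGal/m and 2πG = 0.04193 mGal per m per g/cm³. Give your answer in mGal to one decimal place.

-22.2

Δg_SB(A) = 981531.75 − 981757.82 + 0.3086×1529.4 − 0.04193×2.18×1529.4 = 106.10 mGal
Δg_SB(B) = 981601.50 − 981757.82 + 0.3086×1106.0 − 0.04193×2.18×1106.0 = 83.90 mGal
Difference = 83.90 − (106.10) = -22.20 mGal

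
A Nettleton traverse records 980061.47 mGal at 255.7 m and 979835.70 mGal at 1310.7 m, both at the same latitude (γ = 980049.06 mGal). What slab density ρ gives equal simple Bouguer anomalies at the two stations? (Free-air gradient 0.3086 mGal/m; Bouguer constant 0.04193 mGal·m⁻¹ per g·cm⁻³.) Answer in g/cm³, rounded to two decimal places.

Δg_obs = 979835.70 − 980061.47 = -225.77 mGal over Δh = 1310.7 − 255.7 = 1055.0 m
Equal Bouguer anomalies ⇒ Δg_obs + (0.3086 − 0.04193ρ)·Δh = 0
0.3086 − 0.04193ρ = −Δg_obs/Δh = 0.21400
ρ = (0.3086 − 0.21400) / 0.04193 = 2.26 g/cm³

2.26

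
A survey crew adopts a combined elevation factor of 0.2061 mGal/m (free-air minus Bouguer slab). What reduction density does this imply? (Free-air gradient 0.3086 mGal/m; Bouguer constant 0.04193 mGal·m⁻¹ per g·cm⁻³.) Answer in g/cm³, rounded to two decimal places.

0.2061 = 0.3086 − 0.04193 × ρ
ρ = (0.3086 − 0.2061) / 0.04193 = 2.44 g/cm³

2.44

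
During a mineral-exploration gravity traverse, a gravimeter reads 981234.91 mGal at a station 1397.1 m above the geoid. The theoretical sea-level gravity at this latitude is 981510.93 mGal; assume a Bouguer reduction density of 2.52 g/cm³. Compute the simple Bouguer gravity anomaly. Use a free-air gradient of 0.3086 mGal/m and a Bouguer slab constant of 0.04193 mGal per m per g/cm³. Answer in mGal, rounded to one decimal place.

7.5

Free-air correction = 0.3086 × 1397.1 = 431.15 mGal
Free-air anomaly = 981234.91 − 981510.93 + (431.15) = 155.13 mGal
Bouguer slab correction = 0.04193 × 2.52 × 1397.1 = 147.62 mGal
Simple Bouguer anomaly = 155.13 − (147.62) = 7.51 mGal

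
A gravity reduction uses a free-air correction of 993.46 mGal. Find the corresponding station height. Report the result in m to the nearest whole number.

3219

h = 993.46 / 0.3086 = 3219.25 m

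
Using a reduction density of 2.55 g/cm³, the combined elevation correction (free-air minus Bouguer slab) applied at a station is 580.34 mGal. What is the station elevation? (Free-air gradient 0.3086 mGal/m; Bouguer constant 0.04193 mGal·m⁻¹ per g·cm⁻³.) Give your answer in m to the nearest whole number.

Combined gradient = 0.3086 − 0.04193 × 2.55 = 0.2016785 mGal/m
h = 580.34 / 0.2016785 = 2877.55 m

2878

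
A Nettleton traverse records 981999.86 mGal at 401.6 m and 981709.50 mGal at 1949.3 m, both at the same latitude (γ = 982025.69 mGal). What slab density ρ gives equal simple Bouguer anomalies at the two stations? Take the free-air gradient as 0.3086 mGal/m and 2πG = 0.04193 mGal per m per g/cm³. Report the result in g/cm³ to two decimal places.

2.89

Δg_obs = 981709.50 − 981999.86 = -290.36 mGal over Δh = 1949.3 − 401.6 = 1547.7 m
Equal Bouguer anomalies ⇒ Δg_obs + (0.3086 − 0.04193ρ)·Δh = 0
0.3086 − 0.04193ρ = −Δg_obs/Δh = 0.18761
ρ = (0.3086 − 0.18761) / 0.04193 = 2.89 g/cm³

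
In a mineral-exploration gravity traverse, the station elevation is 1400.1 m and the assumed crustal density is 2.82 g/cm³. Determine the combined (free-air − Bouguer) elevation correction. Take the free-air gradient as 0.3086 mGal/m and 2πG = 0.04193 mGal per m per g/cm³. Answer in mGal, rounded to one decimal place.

266.5

Combined gradient = 0.3086 − 0.04193 × 2.82 = 0.1903574 mGal/m
Combined elevation correction = 0.1903574 × 1400.1 = 266.5 mGal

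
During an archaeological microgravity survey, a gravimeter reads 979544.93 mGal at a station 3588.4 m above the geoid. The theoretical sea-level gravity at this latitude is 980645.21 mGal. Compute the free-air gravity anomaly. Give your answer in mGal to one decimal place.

Free-air correction = 0.3086 × 3588.4 = 1107.38 mGal
Free-air anomaly = 979544.93 − 980645.21 + (1107.38) = 7.10 mGal

7.1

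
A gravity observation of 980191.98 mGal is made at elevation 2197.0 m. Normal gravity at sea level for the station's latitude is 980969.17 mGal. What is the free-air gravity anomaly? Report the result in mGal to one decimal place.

Free-air correction = 0.3086 × 2197.0 = 677.99 mGal
Free-air anomaly = 980191.98 − 980969.17 + (677.99) = -99.20 mGal

-99.2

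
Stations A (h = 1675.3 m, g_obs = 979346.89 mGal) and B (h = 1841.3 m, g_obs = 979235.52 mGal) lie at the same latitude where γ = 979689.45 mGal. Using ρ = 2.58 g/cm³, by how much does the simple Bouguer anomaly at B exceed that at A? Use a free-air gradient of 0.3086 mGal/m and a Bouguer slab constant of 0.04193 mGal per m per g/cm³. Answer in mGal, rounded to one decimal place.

Δg_SB(A) = 979346.89 − 979689.45 + 0.3086×1675.3 − 0.04193×2.58×1675.3 = -6.80 mGal
Δg_SB(B) = 979235.52 − 979689.45 + 0.3086×1841.3 − 0.04193×2.58×1841.3 = -84.90 mGal
Difference = -84.90 − (-6.80) = -78.10 mGal

-78.1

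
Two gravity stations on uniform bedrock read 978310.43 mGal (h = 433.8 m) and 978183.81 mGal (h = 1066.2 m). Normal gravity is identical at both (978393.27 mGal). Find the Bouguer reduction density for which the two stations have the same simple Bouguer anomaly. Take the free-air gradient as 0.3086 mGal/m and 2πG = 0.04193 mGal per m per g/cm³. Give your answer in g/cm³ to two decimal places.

Δg_obs = 978183.81 − 978310.43 = -126.62 mGal over Δh = 1066.2 − 433.8 = 632.4 m
Equal Bouguer anomalies ⇒ Δg_obs + (0.3086 − 0.04193ρ)·Δh = 0
0.3086 − 0.04193ρ = −Δg_obs/Δh = 0.20022
ρ = (0.3086 − 0.20022) / 0.04193 = 2.58 g/cm³

2.58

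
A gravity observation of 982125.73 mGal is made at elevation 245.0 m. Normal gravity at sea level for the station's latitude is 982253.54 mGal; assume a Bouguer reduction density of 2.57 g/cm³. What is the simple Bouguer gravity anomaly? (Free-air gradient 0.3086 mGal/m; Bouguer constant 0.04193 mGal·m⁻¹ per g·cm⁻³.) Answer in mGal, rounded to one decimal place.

-78.6

Free-air correction = 0.3086 × 245.0 = 75.61 mGal
Free-air anomaly = 982125.73 − 982253.54 + (75.61) = -52.20 mGal
Bouguer slab correction = 0.04193 × 2.57 × 245.0 = 26.40 mGal
Simple Bouguer anomaly = -52.20 − (26.40) = -78.60 mGal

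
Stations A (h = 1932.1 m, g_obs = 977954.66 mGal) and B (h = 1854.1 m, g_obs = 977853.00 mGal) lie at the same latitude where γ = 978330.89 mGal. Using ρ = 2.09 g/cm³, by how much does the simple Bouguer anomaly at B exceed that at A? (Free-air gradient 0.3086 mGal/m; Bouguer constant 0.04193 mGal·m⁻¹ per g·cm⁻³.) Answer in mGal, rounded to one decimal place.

Δg_SB(A) = 977954.66 − 978330.89 + 0.3086×1932.1 − 0.04193×2.09×1932.1 = 50.70 mGal
Δg_SB(B) = 977853.00 − 978330.89 + 0.3086×1854.1 − 0.04193×2.09×1854.1 = -68.20 mGal
Difference = -68.20 − (50.70) = -118.90 mGal

-118.9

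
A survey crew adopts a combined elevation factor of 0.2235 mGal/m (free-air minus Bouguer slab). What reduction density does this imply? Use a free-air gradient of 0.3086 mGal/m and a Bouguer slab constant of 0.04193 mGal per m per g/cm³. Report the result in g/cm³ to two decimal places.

2.03

0.2235 = 0.3086 − 0.04193 × ρ
ρ = (0.3086 − 0.2235) / 0.04193 = 2.03 g/cm³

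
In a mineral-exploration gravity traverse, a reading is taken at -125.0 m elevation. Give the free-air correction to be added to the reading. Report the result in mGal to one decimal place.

Free-air correction = 0.3086 × -125.0 = -38.6 mGal

-38.6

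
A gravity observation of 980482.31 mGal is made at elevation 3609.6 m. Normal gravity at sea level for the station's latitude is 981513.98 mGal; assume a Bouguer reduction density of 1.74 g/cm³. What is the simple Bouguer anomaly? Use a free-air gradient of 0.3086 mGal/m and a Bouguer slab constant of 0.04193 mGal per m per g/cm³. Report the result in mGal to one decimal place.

Free-air correction = 0.3086 × 3609.6 = 1113.92 mGal
Free-air anomaly = 980482.31 − 981513.98 + (1113.92) = 82.25 mGal
Bouguer slab correction = 0.04193 × 1.74 × 3609.6 = 263.35 mGal
Simple Bouguer anomaly = 82.25 − (263.35) = -181.10 mGal

-181.1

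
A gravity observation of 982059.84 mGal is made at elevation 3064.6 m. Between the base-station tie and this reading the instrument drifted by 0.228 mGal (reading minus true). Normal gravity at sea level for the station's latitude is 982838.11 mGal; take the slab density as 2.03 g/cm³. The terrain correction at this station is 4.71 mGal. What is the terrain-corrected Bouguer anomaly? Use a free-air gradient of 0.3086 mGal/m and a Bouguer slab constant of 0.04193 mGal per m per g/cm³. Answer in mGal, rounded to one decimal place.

Drift-corrected reading = 982059.84 − (0.228) = 982059.612 mGal
Free-air correction = 0.3086 × 3064.6 = 945.74 mGal
Free-air anomaly = 982059.612 − 982838.11 + (945.74) = 167.242 mGal
Bouguer slab correction = 0.04193 × 2.03 × 3064.6 = 260.85 mGal
Simple Bouguer anomaly = 167.242 − (260.85) = -93.608 mGal
Complete Bouguer anomaly = -93.608 + 4.71 = -88.898 mGal

-88.9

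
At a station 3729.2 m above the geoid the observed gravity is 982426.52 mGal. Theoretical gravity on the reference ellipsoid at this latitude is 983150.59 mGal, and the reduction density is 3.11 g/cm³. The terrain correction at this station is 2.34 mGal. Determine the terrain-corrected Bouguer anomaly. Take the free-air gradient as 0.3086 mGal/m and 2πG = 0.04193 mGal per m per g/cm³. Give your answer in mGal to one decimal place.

-57.2

Free-air correction = 0.3086 × 3729.2 = 1150.83 mGal
Free-air anomaly = 982426.52 − 983150.59 + (1150.83) = 426.76 mGal
Bouguer slab correction = 0.04193 × 3.11 × 3729.2 = 486.30 mGal
Simple Bouguer anomaly = 426.76 − (486.30) = -59.54 mGal
Complete Bouguer anomaly = -59.54 + 2.34 = -57.20 mGal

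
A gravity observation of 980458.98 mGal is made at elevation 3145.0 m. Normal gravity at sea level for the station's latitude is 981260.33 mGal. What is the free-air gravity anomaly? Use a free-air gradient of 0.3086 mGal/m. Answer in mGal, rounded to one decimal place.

169.2

Free-air correction = 0.3086 × 3145.0 = 970.55 mGal
Free-air anomaly = 980458.98 − 981260.33 + (970.55) = 169.20 mGal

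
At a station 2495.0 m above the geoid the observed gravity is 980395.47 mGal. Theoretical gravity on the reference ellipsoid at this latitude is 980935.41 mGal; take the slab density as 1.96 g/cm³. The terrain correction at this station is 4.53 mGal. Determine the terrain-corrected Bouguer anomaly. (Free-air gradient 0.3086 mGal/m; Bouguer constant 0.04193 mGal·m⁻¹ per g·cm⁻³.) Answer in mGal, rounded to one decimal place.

29.5

Free-air correction = 0.3086 × 2495.0 = 769.96 mGal
Free-air anomaly = 980395.47 − 980935.41 + (769.96) = 230.02 mGal
Bouguer slab correction = 0.04193 × 1.96 × 2495.0 = 205.05 mGal
Simple Bouguer anomaly = 230.02 − (205.05) = 24.97 mGal
Complete Bouguer anomaly = 24.97 + 4.53 = 29.50 mGal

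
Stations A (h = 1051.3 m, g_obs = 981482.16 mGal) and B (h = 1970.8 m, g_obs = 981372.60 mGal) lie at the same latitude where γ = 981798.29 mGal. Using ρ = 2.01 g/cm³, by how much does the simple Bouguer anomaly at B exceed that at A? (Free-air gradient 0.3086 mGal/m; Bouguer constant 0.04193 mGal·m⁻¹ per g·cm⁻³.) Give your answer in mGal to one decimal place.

96.7

Δg_SB(A) = 981482.16 − 981798.29 + 0.3086×1051.3 − 0.04193×2.01×1051.3 = -80.30 mGal
Δg_SB(B) = 981372.60 − 981798.29 + 0.3086×1970.8 − 0.04193×2.01×1970.8 = 16.40 mGal
Difference = 16.40 − (-80.30) = 96.70 mGal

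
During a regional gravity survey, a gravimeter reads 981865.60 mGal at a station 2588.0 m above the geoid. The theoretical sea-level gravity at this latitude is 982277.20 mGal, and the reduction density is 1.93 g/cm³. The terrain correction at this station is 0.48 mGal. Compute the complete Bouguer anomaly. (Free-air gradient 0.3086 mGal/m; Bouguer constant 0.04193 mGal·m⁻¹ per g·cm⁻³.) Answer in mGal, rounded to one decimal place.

178.1

Free-air correction = 0.3086 × 2588.0 = 798.66 mGal
Free-air anomaly = 981865.60 − 982277.20 + (798.66) = 387.06 mGal
Bouguer slab correction = 0.04193 × 1.93 × 2588.0 = 209.43 mGal
Simple Bouguer anomaly = 387.06 − (209.43) = 177.63 mGal
Complete Bouguer anomaly = 177.63 + 0.48 = 178.11 mGal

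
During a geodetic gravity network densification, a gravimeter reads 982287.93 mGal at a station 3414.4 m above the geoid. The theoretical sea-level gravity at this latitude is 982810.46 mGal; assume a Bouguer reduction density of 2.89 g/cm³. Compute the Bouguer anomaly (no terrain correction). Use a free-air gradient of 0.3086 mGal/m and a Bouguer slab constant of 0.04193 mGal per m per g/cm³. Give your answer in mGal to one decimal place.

117.4

Free-air correction = 0.3086 × 3414.4 = 1053.68 mGal
Free-air anomaly = 982287.93 − 982810.46 + (1053.68) = 531.15 mGal
Bouguer slab correction = 0.04193 × 2.89 × 3414.4 = 413.75 mGal
Simple Bouguer anomaly = 531.15 − (413.75) = 117.40 mGal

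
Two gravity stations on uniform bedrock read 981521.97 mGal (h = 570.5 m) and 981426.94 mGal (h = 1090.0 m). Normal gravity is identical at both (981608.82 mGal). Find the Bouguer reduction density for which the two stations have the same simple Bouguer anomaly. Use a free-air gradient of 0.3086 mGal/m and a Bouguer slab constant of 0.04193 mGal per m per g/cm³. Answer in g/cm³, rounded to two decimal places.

Δg_obs = 981426.94 − 981521.97 = -95.03 mGal over Δh = 1090.0 − 570.5 = 519.5 m
Equal Bouguer anomalies ⇒ Δg_obs + (0.3086 − 0.04193ρ)·Δh = 0
0.3086 − 0.04193ρ = −Δg_obs/Δh = 0.18293
ρ = (0.3086 − 0.18293) / 0.04193 = 3.00 g/cm³

3.00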